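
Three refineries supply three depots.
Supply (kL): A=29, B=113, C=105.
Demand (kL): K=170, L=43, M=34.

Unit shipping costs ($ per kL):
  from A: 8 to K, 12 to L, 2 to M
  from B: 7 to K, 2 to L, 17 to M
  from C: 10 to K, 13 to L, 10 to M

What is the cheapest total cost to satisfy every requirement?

1684

An optimal shipping plan:
  A→M: 29 × $2 = $58
  B→K: 70 × $7 = $490
  B→L: 43 × $2 = $86
  C→K: 100 × $10 = $1000
  C→M: 5 × $10 = $50
Total = 58 + 490 + 86 + 1000 + 50 = $1684.
(Supply check: A ships 29; B ships 113; C ships 105.)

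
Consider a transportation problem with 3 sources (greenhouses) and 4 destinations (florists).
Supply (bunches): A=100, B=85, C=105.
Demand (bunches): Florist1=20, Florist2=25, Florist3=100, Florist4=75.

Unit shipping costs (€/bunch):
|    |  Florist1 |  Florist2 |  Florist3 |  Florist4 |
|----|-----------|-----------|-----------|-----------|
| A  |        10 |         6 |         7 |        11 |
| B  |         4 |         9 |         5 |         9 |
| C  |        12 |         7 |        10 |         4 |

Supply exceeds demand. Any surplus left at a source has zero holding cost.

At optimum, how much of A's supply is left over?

40

An optimal plan:
  A–Florist2: 25 × €6 = €150
  A–Florist3: 35 × €7 = €245
  B–Florist1: 20 × €4 = €80
  B–Florist3: 65 × €5 = €325
  C–Florist4: 75 × €4 = €300
Total cost = €1100.
A ships 60 of its 100, leaving 40.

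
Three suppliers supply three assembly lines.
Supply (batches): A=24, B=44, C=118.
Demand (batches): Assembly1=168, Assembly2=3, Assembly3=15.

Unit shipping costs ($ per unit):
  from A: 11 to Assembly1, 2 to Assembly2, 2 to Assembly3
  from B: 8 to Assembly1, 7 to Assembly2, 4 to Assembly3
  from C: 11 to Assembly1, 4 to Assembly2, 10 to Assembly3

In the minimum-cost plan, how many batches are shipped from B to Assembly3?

The minimum-cost plan:
  A->Assembly1: 6 × $11 = $66
  A->Assembly2: 3 × $2 = $6
  A->Assembly3: 15 × $2 = $30
  B->Assembly1: 44 × $8 = $352
  C->Assembly1: 118 × $11 = $1298
Total cost = $1752.
The route B→Assembly3 is not used.

0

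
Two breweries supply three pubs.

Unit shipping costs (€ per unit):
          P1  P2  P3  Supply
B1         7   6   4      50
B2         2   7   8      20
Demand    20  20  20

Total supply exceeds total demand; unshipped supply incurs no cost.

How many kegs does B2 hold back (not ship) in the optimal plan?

An optimal plan:
  B1 to P2: 20 × €6 = €120
  B1 to P3: 20 × €4 = €80
  B2 to P1: 20 × €2 = €40
Total cost = €240.
B2 ships 20 of its 20, leaving 0.

0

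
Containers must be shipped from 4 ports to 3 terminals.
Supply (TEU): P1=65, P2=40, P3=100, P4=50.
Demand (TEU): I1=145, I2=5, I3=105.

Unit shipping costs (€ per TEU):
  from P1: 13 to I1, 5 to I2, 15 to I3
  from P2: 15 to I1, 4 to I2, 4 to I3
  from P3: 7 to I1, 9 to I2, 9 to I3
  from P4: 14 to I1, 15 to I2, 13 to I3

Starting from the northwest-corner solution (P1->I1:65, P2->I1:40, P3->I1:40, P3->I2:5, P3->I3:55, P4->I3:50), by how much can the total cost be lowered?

Current plan cost = 65·13 + 40·15 + 40·7 + 5·9 + 55·9 + 50·13 = €2915.
Optimal plan:
  P1->I1: 45 × €13 = €585
  P1->I2: 5 × €5 = €25
  P1->I3: 15 × €15 = €225
  P2->I3: 40 × €4 = €160
  P3->I1: 100 × €7 = €700
  P4->I3: 50 × €13 = €650
Optimal cost = €2345.
Saving = 2915 − 2345 = €570.

570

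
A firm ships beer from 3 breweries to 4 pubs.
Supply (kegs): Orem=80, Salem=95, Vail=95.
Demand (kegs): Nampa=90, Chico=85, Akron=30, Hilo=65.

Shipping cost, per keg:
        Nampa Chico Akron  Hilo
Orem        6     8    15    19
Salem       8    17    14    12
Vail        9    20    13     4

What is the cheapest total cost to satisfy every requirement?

Optimal allocation:
  Orem–Chico: 80 × 8 = 640
  Salem–Nampa: 90 × 8 = 720
  Salem–Chico: 5 × 17 = 85
  Vail–Akron: 30 × 13 = 390
  Vail–Hilo: 65 × 4 = 260
Total = 640 + 720 + 85 + 390 + 260 = 2095.
(Supply check: Orem ships 80; Salem ships 95; Vail ships 95.)

2095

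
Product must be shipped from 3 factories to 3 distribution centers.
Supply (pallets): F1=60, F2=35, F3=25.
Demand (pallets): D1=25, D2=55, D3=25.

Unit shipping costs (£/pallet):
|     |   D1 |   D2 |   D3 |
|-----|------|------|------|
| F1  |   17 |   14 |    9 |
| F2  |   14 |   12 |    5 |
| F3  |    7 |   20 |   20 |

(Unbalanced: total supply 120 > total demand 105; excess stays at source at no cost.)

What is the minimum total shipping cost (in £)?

1050

One minimum-cost allocation:
  F1→D2: 45 × £14 = £630
  F2→D2: 10 × £12 = £120
  F2→D3: 25 × £5 = £125
  F3→D1: 25 × £7 = £175
Total = 630 + 120 + 125 + 175 = £1050.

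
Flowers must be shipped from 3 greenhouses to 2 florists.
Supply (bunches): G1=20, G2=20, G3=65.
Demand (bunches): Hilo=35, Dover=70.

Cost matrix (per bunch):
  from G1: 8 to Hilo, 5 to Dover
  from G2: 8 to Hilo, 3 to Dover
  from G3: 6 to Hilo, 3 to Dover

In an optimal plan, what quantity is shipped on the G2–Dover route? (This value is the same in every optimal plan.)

20

Solving gives:
  G1→Dover: 20 × 5 = 100
  G2→Dover: 20 × 3 = 60
  G3→Hilo: 35 × 6 = 210
  G3→Dover: 30 × 3 = 90
Total cost = 460.
So G2→Dover carries 20 bunches.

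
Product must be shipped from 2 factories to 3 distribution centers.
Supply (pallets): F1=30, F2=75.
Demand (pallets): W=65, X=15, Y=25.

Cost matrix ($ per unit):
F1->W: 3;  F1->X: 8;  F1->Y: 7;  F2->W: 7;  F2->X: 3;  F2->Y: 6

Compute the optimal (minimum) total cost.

Optimal allocation:
  F1->W: 30 × $3 = $90
  F2->W: 35 × $7 = $245
  F2->X: 15 × $3 = $45
  F2->Y: 25 × $6 = $150
Total = 90 + 245 + 45 + 150 = $530.

530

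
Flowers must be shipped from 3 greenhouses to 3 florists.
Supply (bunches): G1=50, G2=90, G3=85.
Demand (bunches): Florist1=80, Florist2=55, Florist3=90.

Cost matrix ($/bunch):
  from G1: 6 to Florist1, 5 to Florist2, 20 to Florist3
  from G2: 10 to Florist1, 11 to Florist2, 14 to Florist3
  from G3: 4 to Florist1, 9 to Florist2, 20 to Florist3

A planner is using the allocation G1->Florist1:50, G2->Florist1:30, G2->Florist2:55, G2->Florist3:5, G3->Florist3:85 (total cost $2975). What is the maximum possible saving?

1100

Current plan cost = 50·6 + 30·10 + 55·11 + 5·14 + 85·20 = $2975.
Optimal plan:
  G1–Florist2: 50 × $5 = $250
  G2–Florist3: 90 × $14 = $1260
  G3–Florist1: 80 × $4 = $320
  G3–Florist2: 5 × $9 = $45
Optimal cost = $1875.
Saving = 2975 − 1875 = $1100.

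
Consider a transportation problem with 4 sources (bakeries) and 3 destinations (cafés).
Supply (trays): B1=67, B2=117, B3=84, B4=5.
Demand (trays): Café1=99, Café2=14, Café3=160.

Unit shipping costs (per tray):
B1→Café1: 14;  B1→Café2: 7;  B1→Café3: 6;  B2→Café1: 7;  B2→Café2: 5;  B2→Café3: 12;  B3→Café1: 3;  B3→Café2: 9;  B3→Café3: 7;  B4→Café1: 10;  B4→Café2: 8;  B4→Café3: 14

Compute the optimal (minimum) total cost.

An optimal shipping plan:
  B1–Café3: 67 × 6 = 402
  B2–Café1: 99 × 7 = 693
  B2–Café2: 14 × 5 = 70
  B2–Café3: 4 × 12 = 48
  B3–Café3: 84 × 7 = 588
  B4–Café3: 5 × 14 = 70
Total = 402 + 693 + 70 + 48 + 588 + 70 = 1871.
(Supply check: B1 ships 67; B2 ships 117; B3 ships 84; B4 ships 5.)

1871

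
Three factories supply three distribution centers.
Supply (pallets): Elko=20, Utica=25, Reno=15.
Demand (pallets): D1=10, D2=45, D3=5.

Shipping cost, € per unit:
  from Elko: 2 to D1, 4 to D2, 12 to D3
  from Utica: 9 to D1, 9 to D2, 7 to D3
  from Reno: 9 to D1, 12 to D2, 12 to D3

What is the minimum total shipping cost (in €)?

A cheapest plan:
  Elko->D2: 20 × €4 = €80
  Utica->D2: 20 × €9 = €180
  Utica->D3: 5 × €7 = €35
  Reno->D1: 10 × €9 = €90
  Reno->D2: 5 × €12 = €60
Total = 80 + 180 + 35 + 90 + 60 = €445.

445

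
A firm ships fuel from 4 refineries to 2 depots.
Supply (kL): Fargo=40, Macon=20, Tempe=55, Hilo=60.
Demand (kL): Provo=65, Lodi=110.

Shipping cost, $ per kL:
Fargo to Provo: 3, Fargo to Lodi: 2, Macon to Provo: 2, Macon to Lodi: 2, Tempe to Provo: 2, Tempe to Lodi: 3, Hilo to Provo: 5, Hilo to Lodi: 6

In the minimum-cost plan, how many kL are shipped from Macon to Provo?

Optimal shipments:
  Fargo→Lodi: 40 × $2 = $80
  Macon→Lodi: 20 × $2 = $40
  Tempe→Provo: 55 × $2 = $110
  Hilo→Provo: 10 × $5 = $50
  Hilo→Lodi: 50 × $6 = $300
Total cost = $580.
The route Macon→Provo is not used.

0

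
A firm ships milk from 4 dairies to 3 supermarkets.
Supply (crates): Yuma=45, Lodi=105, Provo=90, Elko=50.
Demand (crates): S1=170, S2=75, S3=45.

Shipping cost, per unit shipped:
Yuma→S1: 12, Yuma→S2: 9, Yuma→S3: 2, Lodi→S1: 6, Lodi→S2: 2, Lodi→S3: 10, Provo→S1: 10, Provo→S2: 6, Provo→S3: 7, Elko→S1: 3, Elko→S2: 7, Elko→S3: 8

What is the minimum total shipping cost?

Optimal allocation:
  Yuma→S3: 45 × 2 = 90
  Lodi→S1: 30 × 6 = 180
  Lodi→S2: 75 × 2 = 150
  Provo→S1: 90 × 10 = 900
  Elko→S1: 50 × 3 = 150
Total = 90 + 180 + 150 + 900 + 150 = 1470.

1470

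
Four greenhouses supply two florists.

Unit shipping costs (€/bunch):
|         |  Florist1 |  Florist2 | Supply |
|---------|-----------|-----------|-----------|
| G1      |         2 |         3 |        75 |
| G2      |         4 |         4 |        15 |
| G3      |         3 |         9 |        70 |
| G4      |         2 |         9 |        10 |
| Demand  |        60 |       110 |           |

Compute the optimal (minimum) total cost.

635

One minimum-cost allocation:
  G1->Florist2: 75 × €3 = €225
  G2->Florist2: 15 × €4 = €60
  G3->Florist1: 50 × €3 = €150
  G3->Florist2: 20 × €9 = €180
  G4->Florist1: 10 × €2 = €20
Total = 225 + 60 + 150 + 180 + 20 = €635.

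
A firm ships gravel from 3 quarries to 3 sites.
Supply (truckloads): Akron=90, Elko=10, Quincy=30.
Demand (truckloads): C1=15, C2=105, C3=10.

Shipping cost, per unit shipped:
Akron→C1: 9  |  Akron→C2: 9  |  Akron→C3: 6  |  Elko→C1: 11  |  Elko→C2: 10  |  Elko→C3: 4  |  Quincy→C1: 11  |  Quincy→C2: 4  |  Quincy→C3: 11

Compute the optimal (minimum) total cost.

Optimal allocation:
  Akron->C1: 15 × 9 = 135
  Akron->C2: 75 × 9 = 675
  Elko->C3: 10 × 4 = 40
  Quincy->C2: 30 × 4 = 120
Total = 135 + 675 + 40 + 120 = 970.
(Supply check: Akron ships 90; Elko ships 10; Quincy ships 30.)

970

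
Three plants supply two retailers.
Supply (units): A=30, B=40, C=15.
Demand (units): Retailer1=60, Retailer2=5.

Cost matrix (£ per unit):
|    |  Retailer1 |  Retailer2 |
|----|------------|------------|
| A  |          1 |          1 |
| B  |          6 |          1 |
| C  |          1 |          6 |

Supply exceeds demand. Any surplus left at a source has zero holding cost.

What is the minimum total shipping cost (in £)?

Optimal allocation:
  A–Retailer1: 30 × £1 = £30
  B–Retailer1: 15 × £6 = £90
  B–Retailer2: 5 × £1 = £5
  C–Retailer1: 15 × £1 = £15
Total = 30 + 90 + 5 + 15 = £140.
(Supply check: A ships 30; B ships 20; C ships 15.)

140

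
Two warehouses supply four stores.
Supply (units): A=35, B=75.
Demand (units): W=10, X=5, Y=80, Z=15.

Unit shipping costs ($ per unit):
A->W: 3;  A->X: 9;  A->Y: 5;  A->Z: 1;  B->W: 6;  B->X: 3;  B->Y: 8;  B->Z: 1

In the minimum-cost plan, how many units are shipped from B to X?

5

Solving gives:
  A->W: 10 × $3 = $30
  A->Y: 25 × $5 = $125
  B->X: 5 × $3 = $15
  B->Y: 55 × $8 = $440
  B->Z: 15 × $1 = $15
Total cost = $625.
So B→X carries 5 units.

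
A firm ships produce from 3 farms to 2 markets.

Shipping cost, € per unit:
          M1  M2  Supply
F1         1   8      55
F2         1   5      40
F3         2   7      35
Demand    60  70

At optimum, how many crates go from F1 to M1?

55

Optimal shipments:
  F1–M1: 55 crates
  F2–M2: 40 crates
  F3–M1: 5 crates
  F3–M2: 30 crates
Total cost = €475.
So F1→M1 carries 55 crates.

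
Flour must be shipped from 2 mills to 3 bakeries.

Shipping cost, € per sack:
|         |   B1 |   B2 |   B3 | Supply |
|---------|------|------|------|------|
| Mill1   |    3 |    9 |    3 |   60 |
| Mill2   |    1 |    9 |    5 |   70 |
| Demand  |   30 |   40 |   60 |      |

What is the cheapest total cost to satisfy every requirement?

An optimal shipping plan:
  Mill1->B3: 60 × €3 = €180
  Mill2->B1: 30 × €1 = €30
  Mill2->B2: 40 × €9 = €360
Total = 180 + 30 + 360 = €570.

570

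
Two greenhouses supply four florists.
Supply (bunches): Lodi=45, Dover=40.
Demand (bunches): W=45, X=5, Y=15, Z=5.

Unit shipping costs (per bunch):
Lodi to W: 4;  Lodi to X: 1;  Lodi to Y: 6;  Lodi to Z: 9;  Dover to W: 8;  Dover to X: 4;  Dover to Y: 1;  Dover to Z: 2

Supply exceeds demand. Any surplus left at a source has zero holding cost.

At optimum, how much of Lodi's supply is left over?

Minimum-cost shipments:
  Lodi–W: 45 × 4 = 180
  Dover–X: 5 × 4 = 20
  Dover–Y: 15 × 1 = 15
  Dover–Z: 5 × 2 = 10
Total cost = 225.
Lodi ships 45 of its 45, leaving 0.

0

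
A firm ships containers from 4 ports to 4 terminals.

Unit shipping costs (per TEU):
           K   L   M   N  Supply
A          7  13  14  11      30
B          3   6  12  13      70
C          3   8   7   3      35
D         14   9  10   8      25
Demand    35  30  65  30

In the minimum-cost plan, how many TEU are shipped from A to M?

30

Solving gives:
  A–M: 30 × 14 = 420
  B–K: 35 × 3 = 105
  B–L: 30 × 6 = 180
  B–M: 5 × 12 = 60
  C–M: 5 × 7 = 35
  C–N: 30 × 3 = 90
  D–M: 25 × 10 = 250
Total cost = 1140.
So A→M carries 30 TEU.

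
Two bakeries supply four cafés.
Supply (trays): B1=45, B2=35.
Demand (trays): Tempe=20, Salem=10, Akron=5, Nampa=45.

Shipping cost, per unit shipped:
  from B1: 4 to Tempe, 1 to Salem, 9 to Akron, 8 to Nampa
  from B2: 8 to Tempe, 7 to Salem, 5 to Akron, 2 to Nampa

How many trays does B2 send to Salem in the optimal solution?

0

Optimal shipments:
  B1→Tempe: 20 × 4 = 80
  B1→Salem: 10 × 1 = 10
  B1→Akron: 5 × 9 = 45
  B1→Nampa: 10 × 8 = 80
  B2→Nampa: 35 × 2 = 70
Total cost = 285.
The route B2→Salem is not used.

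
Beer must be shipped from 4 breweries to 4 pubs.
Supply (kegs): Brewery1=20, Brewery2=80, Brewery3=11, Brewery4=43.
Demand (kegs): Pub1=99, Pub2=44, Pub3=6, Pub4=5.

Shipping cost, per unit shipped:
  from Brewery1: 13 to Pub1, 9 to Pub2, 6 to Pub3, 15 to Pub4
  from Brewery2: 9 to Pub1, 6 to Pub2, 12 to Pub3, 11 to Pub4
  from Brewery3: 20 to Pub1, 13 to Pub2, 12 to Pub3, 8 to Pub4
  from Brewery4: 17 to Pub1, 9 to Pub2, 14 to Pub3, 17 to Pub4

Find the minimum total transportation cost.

A cheapest plan:
  Brewery1–Pub1: 19 × 13 = 247
  Brewery1–Pub3: 1 × 6 = 6
  Brewery2–Pub1: 80 × 9 = 720
  Brewery3–Pub2: 1 × 13 = 13
  Brewery3–Pub3: 5 × 12 = 60
  Brewery3–Pub4: 5 × 8 = 40
  Brewery4–Pub2: 43 × 9 = 387
Total = 247 + 6 + 720 + 13 + 60 + 40 + 387 = 1473.

1473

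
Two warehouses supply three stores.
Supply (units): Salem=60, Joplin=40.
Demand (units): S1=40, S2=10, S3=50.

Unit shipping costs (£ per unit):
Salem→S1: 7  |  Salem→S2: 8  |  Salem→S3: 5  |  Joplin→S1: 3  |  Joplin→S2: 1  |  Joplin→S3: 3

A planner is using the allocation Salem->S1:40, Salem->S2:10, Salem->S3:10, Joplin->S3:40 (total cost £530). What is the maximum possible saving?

Current plan cost = 40·7 + 10·8 + 10·5 + 40·3 = £530.
Optimal plan:
  Salem->S1: 10 units
  Salem->S3: 50 units
  Joplin->S1: 30 units
  Joplin->S2: 10 units
Optimal cost = £420.
Saving = 530 − 420 = £110.

110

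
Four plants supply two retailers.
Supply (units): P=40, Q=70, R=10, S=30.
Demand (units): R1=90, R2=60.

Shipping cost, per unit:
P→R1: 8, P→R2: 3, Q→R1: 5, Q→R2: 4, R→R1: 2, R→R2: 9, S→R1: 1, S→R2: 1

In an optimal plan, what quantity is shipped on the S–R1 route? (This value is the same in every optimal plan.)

Optimal shipments:
  P to R2: 40 units
  Q to R1: 50 units
  Q to R2: 20 units
  R to R1: 10 units
  S to R1: 30 units
Total cost = 500.
So S→R1 carries 30 units.

30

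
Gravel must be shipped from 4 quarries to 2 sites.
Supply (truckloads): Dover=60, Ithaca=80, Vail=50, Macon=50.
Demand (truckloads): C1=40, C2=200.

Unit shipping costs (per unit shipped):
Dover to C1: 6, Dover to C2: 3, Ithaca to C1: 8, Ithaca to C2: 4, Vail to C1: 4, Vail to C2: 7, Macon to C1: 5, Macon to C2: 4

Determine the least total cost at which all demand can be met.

930

A cheapest plan:
  Dover→C2: 60 × 3 = 180
  Ithaca→C2: 80 × 4 = 320
  Vail→C1: 40 × 4 = 160
  Vail→C2: 10 × 7 = 70
  Macon→C2: 50 × 4 = 200
Total = 180 + 320 + 160 + 70 + 200 = 930.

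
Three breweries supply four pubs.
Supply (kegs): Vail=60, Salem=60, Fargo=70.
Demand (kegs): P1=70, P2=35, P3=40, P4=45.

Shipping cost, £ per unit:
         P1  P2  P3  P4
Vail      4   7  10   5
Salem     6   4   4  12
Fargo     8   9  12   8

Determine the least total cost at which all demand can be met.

1055

One minimum-cost allocation:
  Vail–P1: 60 × £4 = £240
  Salem–P2: 20 × £4 = £80
  Salem–P3: 40 × £4 = £160
  Fargo–P1: 10 × £8 = £80
  Fargo–P2: 15 × £9 = £135
  Fargo–P4: 45 × £8 = £360
Total = 240 + 80 + 160 + 80 + 135 + 360 = £1055.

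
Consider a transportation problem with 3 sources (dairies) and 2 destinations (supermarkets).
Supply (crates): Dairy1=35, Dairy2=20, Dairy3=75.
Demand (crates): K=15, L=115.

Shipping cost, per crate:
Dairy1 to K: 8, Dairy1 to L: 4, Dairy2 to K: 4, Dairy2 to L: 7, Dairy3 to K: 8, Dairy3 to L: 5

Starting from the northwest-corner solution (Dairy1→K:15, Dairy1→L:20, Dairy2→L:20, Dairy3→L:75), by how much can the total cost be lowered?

105

Current plan cost = 15·8 + 20·4 + 20·7 + 75·5 = 715.
Optimal plan:
  Dairy1->L: 35 crates
  Dairy2->K: 15 crates
  Dairy2->L: 5 crates
  Dairy3->L: 75 crates
Optimal cost = 610.
Saving = 715 − 610 = 105.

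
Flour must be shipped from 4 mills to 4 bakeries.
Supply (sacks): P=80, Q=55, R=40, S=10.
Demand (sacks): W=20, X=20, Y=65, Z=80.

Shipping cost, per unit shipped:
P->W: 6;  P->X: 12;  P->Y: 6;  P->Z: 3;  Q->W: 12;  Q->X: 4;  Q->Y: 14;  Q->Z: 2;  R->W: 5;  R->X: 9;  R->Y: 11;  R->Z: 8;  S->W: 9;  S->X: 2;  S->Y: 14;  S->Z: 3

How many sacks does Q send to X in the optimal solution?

0

The minimum-cost plan:
  P–Y: 55 × 6 = 330
  P–Z: 25 × 3 = 75
  Q–Z: 55 × 2 = 110
  R–W: 20 × 5 = 100
  R–X: 10 × 9 = 90
  R–Y: 10 × 11 = 110
  S–X: 10 × 2 = 20
Total cost = 835.
The route Q→X is not used.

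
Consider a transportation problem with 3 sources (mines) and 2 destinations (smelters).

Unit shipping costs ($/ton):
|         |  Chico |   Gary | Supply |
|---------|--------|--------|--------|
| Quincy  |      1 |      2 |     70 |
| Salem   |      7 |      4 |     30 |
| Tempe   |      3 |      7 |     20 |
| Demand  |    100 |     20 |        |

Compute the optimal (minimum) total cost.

280

An optimal shipping plan:
  Quincy->Chico: 70 × $1 = $70
  Salem->Chico: 10 × $7 = $70
  Salem->Gary: 20 × $4 = $80
  Tempe->Chico: 20 × $3 = $60
Total = 70 + 70 + 80 + 60 = $280.
(Supply check: Quincy ships 70; Salem ships 30; Tempe ships 20.)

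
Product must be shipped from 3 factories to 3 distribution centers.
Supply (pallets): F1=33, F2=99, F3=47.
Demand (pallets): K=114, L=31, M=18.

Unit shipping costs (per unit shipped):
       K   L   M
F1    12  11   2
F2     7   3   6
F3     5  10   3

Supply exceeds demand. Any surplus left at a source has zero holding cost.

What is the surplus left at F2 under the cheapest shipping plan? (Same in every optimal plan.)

1

Minimum-cost shipments:
  F1–M: 18 × 2 = 36
  F2–K: 67 × 7 = 469
  F2–L: 31 × 3 = 93
  F3–K: 47 × 5 = 235
Total cost = 833.
F2 ships 98 of its 99, leaving 1.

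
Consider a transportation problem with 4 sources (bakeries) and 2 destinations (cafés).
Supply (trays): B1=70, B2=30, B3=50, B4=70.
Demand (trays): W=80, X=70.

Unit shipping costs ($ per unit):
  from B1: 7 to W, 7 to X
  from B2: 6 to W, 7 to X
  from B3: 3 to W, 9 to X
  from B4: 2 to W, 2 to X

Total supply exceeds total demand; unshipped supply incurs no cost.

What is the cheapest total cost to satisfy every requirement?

470

One minimum-cost allocation:
  B2→W: 30 trays
  B3→W: 50 trays
  B4→X: 70 trays
Total cost = $470.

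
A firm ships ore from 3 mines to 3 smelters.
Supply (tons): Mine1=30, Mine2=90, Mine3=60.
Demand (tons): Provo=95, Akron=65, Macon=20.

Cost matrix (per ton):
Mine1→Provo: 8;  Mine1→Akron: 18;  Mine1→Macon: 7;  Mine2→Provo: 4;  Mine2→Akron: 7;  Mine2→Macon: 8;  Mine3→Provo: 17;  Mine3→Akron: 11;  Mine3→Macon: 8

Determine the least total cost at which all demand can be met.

An optimal shipping plan:
  Mine1 to Provo: 10 tons
  Mine1 to Macon: 20 tons
  Mine2 to Provo: 85 tons
  Mine2 to Akron: 5 tons
  Mine3 to Akron: 60 tons
Total cost = 1255.

1255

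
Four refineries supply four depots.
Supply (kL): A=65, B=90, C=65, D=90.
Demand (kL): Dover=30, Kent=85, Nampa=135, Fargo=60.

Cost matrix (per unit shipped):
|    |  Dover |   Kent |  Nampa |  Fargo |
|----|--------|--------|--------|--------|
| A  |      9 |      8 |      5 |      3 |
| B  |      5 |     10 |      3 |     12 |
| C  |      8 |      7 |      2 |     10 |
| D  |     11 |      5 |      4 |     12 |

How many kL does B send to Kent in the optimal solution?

Solving gives:
  A→Nampa: 5 kL
  A→Fargo: 60 kL
  B→Dover: 30 kL
  B→Nampa: 60 kL
  C→Nampa: 65 kL
  D→Kent: 85 kL
  D→Nampa: 5 kL
Total cost = 1110.
The route B→Kent is not used.

0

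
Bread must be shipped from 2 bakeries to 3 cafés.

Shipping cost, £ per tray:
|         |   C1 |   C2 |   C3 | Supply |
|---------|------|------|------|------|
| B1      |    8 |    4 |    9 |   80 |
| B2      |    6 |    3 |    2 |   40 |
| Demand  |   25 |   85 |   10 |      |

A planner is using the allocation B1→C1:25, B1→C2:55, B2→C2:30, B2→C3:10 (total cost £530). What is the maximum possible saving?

25

Current plan cost = 25·8 + 55·4 + 30·3 + 10·2 = £530.
Optimal plan:
  B1–C2: 80 × £4 = £320
  B2–C1: 25 × £6 = £150
  B2–C2: 5 × £3 = £15
  B2–C3: 10 × £2 = £20
Optimal cost = £505.
Saving = 530 − 505 = £25.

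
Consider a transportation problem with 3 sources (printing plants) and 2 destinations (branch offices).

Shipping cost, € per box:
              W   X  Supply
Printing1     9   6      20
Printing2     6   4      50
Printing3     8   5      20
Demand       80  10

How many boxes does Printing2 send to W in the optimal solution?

The minimum-cost plan:
  Printing1–W: 10 boxes
  Printing1–X: 10 boxes
  Printing2–W: 50 boxes
  Printing3–W: 20 boxes
Total cost = €610.
So Printing2→W carries 50 boxes.

50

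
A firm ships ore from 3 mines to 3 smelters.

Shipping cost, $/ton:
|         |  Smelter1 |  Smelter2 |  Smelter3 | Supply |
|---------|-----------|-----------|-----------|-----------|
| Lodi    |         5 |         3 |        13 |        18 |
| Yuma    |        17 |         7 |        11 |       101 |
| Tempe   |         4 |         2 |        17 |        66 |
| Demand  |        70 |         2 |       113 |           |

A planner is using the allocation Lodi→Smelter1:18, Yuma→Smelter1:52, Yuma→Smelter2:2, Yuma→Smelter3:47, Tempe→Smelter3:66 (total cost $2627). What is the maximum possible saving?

Current plan cost = 18·5 + 52·17 + 2·7 + 47·11 + 66·17 = $2627.
Optimal plan:
  Lodi->Smelter1: 4 × $5 = $20
  Lodi->Smelter2: 2 × $3 = $6
  Lodi->Smelter3: 12 × $13 = $156
  Yuma->Smelter3: 101 × $11 = $1111
  Tempe->Smelter1: 66 × $4 = $264
Optimal cost = $1557.
Saving = 2627 − 1557 = $1070.

1070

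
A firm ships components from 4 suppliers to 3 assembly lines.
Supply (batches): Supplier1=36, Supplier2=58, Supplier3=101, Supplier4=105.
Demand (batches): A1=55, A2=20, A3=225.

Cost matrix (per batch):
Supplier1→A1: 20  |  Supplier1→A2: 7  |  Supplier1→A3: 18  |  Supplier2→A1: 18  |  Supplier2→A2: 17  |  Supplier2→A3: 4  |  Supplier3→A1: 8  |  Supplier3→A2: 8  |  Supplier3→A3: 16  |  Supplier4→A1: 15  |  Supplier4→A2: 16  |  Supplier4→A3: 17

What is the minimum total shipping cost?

Optimal allocation:
  Supplier1 to A2: 20 × 7 = 140
  Supplier1 to A3: 16 × 18 = 288
  Supplier2 to A3: 58 × 4 = 232
  Supplier3 to A1: 55 × 8 = 440
  Supplier3 to A3: 46 × 16 = 736
  Supplier4 to A3: 105 × 17 = 1785
Total = 140 + 288 + 232 + 440 + 736 + 1785 = 3621.
(Supply check: Supplier1 ships 36; Supplier2 ships 58; Supplier3 ships 101; Supplier4 ships 105.)

3621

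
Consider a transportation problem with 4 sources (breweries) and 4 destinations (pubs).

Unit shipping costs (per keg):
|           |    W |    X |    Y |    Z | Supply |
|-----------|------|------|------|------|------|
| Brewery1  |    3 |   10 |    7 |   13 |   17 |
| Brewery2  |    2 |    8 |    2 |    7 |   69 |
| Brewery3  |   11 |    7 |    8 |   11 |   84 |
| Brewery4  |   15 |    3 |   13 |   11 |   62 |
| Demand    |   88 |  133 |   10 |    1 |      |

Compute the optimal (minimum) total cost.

Optimal allocation:
  Brewery1–W: 17 × 3 = 51
  Brewery2–W: 69 × 2 = 138
  Brewery3–W: 2 × 11 = 22
  Brewery3–X: 71 × 7 = 497
  Brewery3–Y: 10 × 8 = 80
  Brewery3–Z: 1 × 11 = 11
  Brewery4–X: 62 × 3 = 186
Total = 51 + 138 + 22 + 497 + 80 + 11 + 186 = 985.

985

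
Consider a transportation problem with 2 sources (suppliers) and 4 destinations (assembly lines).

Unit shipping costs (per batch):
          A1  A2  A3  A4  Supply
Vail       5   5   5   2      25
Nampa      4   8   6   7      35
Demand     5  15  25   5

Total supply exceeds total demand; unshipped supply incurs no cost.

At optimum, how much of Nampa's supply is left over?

An optimal plan:
  Vail–A2: 15 × 5 = 75
  Vail–A3: 5 × 5 = 25
  Vail–A4: 5 × 2 = 10
  Nampa–A1: 5 × 4 = 20
  Nampa–A3: 20 × 6 = 120
Total cost = 250.
Nampa ships 25 of its 35, leaving 10.

10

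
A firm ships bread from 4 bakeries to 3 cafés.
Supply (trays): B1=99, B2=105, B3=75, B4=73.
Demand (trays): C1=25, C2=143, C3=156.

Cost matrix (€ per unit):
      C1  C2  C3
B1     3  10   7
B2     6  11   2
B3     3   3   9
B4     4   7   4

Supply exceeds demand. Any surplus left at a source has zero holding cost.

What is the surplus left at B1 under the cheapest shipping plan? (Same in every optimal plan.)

28

An optimal plan:
  B1->C1: 25 × €3 = €75
  B1->C2: 46 × €10 = €460
  B2->C3: 105 × €2 = €210
  B3->C2: 75 × €3 = €225
  B4->C2: 22 × €7 = €154
  B4->C3: 51 × €4 = €204
Total cost = €1328.
B1 ships 71 of its 99, leaving 28.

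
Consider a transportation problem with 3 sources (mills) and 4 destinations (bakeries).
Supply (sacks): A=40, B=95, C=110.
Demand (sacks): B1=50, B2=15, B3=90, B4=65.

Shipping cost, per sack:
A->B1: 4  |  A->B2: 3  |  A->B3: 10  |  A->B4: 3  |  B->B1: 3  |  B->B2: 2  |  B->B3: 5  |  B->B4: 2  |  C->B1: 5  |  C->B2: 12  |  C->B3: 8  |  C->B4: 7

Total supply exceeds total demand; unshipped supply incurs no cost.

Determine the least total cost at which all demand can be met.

An optimal shipping plan:
  A->B4: 40 × 3 = 120
  B->B2: 15 × 2 = 30
  B->B3: 55 × 5 = 275
  B->B4: 25 × 2 = 50
  C->B1: 50 × 5 = 250
  C->B3: 35 × 8 = 280
Total = 120 + 30 + 275 + 50 + 250 + 280 = 1005.
(Supply check: A ships 40; B ships 95; C ships 85.)

1005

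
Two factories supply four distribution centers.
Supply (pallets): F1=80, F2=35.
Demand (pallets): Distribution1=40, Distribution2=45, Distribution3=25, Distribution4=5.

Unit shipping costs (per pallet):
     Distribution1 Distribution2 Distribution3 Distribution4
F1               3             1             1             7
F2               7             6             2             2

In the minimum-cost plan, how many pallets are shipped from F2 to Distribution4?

5

The minimum-cost plan:
  F1–Distribution1: 35 × 3 = 105
  F1–Distribution2: 45 × 1 = 45
  F2–Distribution1: 5 × 7 = 35
  F2–Distribution3: 25 × 2 = 50
  F2–Distribution4: 5 × 2 = 10
Total cost = 245.
So F2→Distribution4 carries 5 pallets.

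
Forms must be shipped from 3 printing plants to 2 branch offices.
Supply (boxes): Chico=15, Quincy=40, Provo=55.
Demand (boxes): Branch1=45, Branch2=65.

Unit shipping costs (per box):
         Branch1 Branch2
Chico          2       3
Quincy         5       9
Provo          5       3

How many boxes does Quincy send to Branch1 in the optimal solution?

Solving gives:
  Chico to Branch1: 5 boxes
  Chico to Branch2: 10 boxes
  Quincy to Branch1: 40 boxes
  Provo to Branch2: 55 boxes
Total cost = 405.
So Quincy→Branch1 carries 40 boxes.

40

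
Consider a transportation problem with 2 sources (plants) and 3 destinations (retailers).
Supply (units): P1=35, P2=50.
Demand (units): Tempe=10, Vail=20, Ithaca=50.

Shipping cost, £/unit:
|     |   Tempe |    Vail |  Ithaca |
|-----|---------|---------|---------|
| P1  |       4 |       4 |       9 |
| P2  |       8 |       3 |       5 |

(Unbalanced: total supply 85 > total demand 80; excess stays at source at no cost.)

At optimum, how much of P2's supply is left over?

0

An optimal plan:
  P1–Tempe: 10 × £4 = £40
  P1–Vail: 20 × £4 = £80
  P2–Ithaca: 50 × £5 = £250
Total cost = £370.
P2 ships 50 of its 50, leaving 0.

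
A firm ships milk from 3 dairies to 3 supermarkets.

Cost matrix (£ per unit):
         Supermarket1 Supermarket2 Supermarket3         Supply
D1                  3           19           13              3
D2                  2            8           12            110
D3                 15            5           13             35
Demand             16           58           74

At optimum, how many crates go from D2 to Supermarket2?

Solving gives:
  D1–Supermarket3: 3 × £13 = £39
  D2–Supermarket1: 16 × £2 = £32
  D2–Supermarket2: 23 × £8 = £184
  D2–Supermarket3: 71 × £12 = £852
  D3–Supermarket2: 35 × £5 = £175
Total cost = £1282.
So D2→Supermarket2 carries 23 crates.

23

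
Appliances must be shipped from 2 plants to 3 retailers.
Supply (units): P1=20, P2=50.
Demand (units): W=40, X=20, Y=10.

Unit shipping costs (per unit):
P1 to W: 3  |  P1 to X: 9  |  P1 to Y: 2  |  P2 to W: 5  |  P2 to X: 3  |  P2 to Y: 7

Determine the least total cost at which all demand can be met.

One minimum-cost allocation:
  P1->W: 10 × 3 = 30
  P1->Y: 10 × 2 = 20
  P2->W: 30 × 5 = 150
  P2->X: 20 × 3 = 60
Total = 30 + 20 + 150 + 60 = 260.
(Supply check: P1 ships 20; P2 ships 50.)

260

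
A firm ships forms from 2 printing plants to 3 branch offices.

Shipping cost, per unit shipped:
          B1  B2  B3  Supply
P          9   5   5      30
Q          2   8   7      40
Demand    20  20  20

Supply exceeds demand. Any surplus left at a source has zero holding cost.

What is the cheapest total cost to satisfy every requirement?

An optimal shipping plan:
  P->B2: 20 × 5 = 100
  P->B3: 10 × 5 = 50
  Q->B1: 20 × 2 = 40
  Q->B3: 10 × 7 = 70
Total = 100 + 50 + 40 + 70 = 260.
(Supply check: P ships 30; Q ships 30.)

260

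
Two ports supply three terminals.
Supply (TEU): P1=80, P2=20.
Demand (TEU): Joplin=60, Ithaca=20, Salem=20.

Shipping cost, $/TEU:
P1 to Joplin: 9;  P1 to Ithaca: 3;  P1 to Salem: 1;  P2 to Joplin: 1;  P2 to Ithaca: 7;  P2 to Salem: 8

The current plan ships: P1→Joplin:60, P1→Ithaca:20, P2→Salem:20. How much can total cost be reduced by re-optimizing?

300

Current plan cost = 60·9 + 20·3 + 20·8 = $760.
Optimal plan:
  P1->Joplin: 40 TEU
  P1->Ithaca: 20 TEU
  P1->Salem: 20 TEU
  P2->Joplin: 20 TEU
Optimal cost = $460.
Saving = 760 − 460 = $300.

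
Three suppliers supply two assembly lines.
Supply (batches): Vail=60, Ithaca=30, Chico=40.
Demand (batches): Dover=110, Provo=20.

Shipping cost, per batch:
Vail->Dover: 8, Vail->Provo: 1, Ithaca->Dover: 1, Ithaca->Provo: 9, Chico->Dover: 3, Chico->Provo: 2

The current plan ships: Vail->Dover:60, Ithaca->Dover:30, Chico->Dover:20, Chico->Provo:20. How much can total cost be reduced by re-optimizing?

Current plan cost = 60·8 + 30·1 + 20·3 + 20·2 = 610.
Optimal plan:
  Vail->Dover: 40 × 8 = 320
  Vail->Provo: 20 × 1 = 20
  Ithaca->Dover: 30 × 1 = 30
  Chico->Dover: 40 × 3 = 120
Optimal cost = 490.
Saving = 610 − 490 = 120.

120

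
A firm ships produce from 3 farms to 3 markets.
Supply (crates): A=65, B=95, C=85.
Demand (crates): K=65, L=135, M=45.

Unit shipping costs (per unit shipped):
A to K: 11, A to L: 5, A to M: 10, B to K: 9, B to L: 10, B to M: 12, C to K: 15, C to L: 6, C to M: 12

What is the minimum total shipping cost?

An optimal shipping plan:
  A to L: 50 × 5 = 250
  A to M: 15 × 10 = 150
  B to K: 65 × 9 = 585
  B to M: 30 × 12 = 360
  C to L: 85 × 6 = 510
Total = 250 + 150 + 585 + 360 + 510 = 1855.

1855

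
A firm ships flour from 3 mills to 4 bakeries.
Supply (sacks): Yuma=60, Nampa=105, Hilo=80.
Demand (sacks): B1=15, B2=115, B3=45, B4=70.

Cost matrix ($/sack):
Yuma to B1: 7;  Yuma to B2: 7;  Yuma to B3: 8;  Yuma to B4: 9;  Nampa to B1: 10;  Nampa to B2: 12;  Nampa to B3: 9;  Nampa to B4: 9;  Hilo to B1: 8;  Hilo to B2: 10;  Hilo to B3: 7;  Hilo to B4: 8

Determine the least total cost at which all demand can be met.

One minimum-cost allocation:
  Yuma->B2: 60 sacks
  Nampa->B2: 35 sacks
  Nampa->B4: 70 sacks
  Hilo->B1: 15 sacks
  Hilo->B2: 20 sacks
  Hilo->B3: 45 sacks
Total cost = $2105.

2105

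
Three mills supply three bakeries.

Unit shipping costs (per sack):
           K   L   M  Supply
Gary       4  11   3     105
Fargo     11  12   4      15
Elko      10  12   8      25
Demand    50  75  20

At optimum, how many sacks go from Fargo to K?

0

The minimum-cost plan:
  Gary–K: 50 sacks
  Gary–L: 50 sacks
  Gary–M: 5 sacks
  Fargo–M: 15 sacks
  Elko–L: 25 sacks
Total cost = 1125.
The route Fargo→K is not used.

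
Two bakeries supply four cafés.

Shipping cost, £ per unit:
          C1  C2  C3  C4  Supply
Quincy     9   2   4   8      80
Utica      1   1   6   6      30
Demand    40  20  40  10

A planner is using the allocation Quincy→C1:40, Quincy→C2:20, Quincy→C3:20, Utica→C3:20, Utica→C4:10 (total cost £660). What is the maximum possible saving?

Current plan cost = 40·9 + 20·2 + 20·4 + 20·6 + 10·6 = £660.
Optimal plan:
  Quincy to C1: 10 × £9 = £90
  Quincy to C2: 20 × £2 = £40
  Quincy to C3: 40 × £4 = £160
  Quincy to C4: 10 × £8 = £80
  Utica to C1: 30 × £1 = £30
Optimal cost = £400.
Saving = 660 − 400 = £260.

260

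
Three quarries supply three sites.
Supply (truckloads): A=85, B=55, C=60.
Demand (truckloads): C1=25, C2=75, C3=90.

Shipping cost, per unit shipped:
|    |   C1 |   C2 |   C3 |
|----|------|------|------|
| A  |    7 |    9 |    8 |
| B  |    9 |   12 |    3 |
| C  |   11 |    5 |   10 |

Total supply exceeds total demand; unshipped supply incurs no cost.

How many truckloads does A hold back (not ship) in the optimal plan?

10

Minimum-cost shipments:
  A->C1: 25 × 7 = 175
  A->C2: 15 × 9 = 135
  A->C3: 35 × 8 = 280
  B->C3: 55 × 3 = 165
  C->C2: 60 × 5 = 300
Total cost = 1055.
A ships 75 of its 85, leaving 10.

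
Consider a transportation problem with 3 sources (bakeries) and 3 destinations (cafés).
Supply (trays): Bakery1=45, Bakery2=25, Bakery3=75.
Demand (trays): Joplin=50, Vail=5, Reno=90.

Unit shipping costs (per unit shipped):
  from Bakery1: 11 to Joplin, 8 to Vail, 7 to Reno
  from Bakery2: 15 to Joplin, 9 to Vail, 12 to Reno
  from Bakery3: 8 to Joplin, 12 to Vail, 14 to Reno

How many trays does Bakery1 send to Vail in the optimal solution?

Solving gives:
  Bakery1 to Reno: 45 × 7 = 315
  Bakery2 to Vail: 5 × 9 = 45
  Bakery2 to Reno: 20 × 12 = 240
  Bakery3 to Joplin: 50 × 8 = 400
  Bakery3 to Reno: 25 × 14 = 350
Total cost = 1350.
The route Bakery1→Vail is not used.

0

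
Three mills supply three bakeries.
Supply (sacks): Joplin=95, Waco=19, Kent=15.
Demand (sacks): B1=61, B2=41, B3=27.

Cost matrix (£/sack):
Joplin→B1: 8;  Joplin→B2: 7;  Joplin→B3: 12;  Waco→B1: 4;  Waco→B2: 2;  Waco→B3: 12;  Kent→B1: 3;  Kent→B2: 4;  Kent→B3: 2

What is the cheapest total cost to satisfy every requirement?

A cheapest plan:
  Joplin->B1: 61 sacks
  Joplin->B2: 22 sacks
  Joplin->B3: 12 sacks
  Waco->B2: 19 sacks
  Kent->B3: 15 sacks
Total cost = £854.
(Supply check: Joplin ships 95; Waco ships 19; Kent ships 15.)

854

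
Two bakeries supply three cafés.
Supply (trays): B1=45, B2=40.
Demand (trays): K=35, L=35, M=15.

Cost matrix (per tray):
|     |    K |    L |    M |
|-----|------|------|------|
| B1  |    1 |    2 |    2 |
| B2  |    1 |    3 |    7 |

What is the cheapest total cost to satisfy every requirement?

A cheapest plan:
  B1 to L: 30 × 2 = 60
  B1 to M: 15 × 2 = 30
  B2 to K: 35 × 1 = 35
  B2 to L: 5 × 3 = 15
Total = 60 + 30 + 35 + 15 = 140.
(Supply check: B1 ships 45; B2 ships 40.)

140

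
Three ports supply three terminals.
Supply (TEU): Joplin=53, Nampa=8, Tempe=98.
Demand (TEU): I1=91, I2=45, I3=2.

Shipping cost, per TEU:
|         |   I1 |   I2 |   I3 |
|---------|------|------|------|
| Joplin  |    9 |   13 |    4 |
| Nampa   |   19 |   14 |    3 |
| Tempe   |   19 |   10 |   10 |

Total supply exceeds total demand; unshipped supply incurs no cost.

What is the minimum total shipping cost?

1655

An optimal shipping plan:
  Joplin->I1: 53 × 9 = 477
  Nampa->I1: 6 × 19 = 114
  Nampa->I3: 2 × 3 = 6
  Tempe->I1: 32 × 19 = 608
  Tempe->I2: 45 × 10 = 450
Total = 477 + 114 + 6 + 608 + 450 = 1655.
(Supply check: Joplin ships 53; Nampa ships 8; Tempe ships 77.)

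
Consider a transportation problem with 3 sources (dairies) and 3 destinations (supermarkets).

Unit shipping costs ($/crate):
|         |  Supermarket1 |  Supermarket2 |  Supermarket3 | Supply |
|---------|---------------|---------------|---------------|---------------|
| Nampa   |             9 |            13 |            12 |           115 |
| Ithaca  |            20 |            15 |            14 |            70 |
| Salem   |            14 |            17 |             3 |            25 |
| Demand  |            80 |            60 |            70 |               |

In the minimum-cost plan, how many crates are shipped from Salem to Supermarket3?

The minimum-cost plan:
  Nampa→Supermarket1: 80 × $9 = $720
  Nampa→Supermarket3: 35 × $12 = $420
  Ithaca→Supermarket2: 60 × $15 = $900
  Ithaca→Supermarket3: 10 × $14 = $140
  Salem→Supermarket3: 25 × $3 = $75
Total cost = $2255.
So Salem→Supermarket3 carries 25 crates.

25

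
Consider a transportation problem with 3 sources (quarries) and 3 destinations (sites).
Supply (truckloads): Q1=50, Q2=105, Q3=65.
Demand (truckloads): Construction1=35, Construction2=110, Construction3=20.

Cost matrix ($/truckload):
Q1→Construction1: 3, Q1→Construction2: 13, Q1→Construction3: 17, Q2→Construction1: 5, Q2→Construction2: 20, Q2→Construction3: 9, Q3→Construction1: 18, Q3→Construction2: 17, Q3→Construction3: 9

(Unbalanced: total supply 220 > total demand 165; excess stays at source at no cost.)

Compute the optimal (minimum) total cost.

Optimal allocation:
  Q1 to Construction2: 50 truckloads
  Q2 to Construction1: 35 truckloads
  Q2 to Construction3: 20 truckloads
  Q3 to Construction2: 60 truckloads
Total cost = $2025.
(Supply check: Q1 ships 50; Q2 ships 55; Q3 ships 60.)

2025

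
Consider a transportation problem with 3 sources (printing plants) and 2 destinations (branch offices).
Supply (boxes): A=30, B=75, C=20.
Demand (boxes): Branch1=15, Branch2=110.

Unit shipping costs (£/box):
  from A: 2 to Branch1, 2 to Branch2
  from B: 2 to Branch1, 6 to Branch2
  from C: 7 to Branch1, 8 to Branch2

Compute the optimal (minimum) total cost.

610

Optimal allocation:
  A→Branch2: 30 boxes
  B→Branch1: 15 boxes
  B→Branch2: 60 boxes
  C→Branch2: 20 boxes
Total cost = £610.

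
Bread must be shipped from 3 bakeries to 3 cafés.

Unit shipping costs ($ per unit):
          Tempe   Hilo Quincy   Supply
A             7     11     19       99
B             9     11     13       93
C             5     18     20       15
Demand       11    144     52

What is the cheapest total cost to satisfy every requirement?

One minimum-cost allocation:
  A→Hilo: 99 × $11 = $1089
  B→Hilo: 41 × $11 = $451
  B→Quincy: 52 × $13 = $676
  C→Tempe: 11 × $5 = $55
  C→Hilo: 4 × $18 = $72
Total = 1089 + 451 + 676 + 55 + 72 = $2343.

2343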